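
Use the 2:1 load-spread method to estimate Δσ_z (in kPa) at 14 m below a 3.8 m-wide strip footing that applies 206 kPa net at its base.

By the 2:1 method the load spreads at 1 horizontal : 2 vertical, so at depth z the loaded area has grown by z in each plan dimension:
Δσ = qB/(B+z) = 206×3.8/(3.8+14) = 43.978 kPa

Δσ_z ≈ 44 kPa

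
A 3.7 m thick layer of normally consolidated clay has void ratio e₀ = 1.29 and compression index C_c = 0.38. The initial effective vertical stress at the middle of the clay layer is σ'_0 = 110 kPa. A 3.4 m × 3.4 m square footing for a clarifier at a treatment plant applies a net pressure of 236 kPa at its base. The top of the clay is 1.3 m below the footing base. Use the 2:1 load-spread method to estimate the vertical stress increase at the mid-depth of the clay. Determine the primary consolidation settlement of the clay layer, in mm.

S_c ≈ 122 mm

Mid-depth of clay below the footing base: z = 1.3 + 3.7/2 = 3.15 m.
Stress increase at mid-clay by the 2:1 spreading method:
Δσ = qBL/((B+z)(L+z)) = 236×3.4×3.4/((3.4+3.15)(3.4+3.15)) = 63.59 kPa
Final effective stress: σ'_f = σ'_0 + Δσ = 110 + 63.59 = 173.59 kPa.
Normally consolidated clay, so the full stress increment lies on the virgin compression line:
S_c = C_c·H/(1+e₀)·log₁₀(σ'_f/σ'_0) = 0.38×3.7/(1+1.29)×log₁₀(173.59/110)
    = 0.61397 × 0.19813 = 0.1216 m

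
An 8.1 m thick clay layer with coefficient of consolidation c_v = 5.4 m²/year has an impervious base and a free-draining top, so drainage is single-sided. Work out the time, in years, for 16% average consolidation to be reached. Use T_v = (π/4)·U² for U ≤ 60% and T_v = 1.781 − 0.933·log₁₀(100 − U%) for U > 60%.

t ≈ 0.244 years

Drainage path length: H_d = H = 8.1 m (single drainage).
U ≤ 60%: T_v = (π/4)·U² = (π/4)×0.16² = 0.020106.
t = T_v·H_d²/c_v = 0.020106×8.1²/5.4 = 0.2443 years.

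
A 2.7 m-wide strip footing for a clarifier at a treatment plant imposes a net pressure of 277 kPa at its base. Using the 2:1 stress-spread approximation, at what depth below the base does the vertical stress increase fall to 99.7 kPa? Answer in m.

z ≈ 4.8 m

2:1 spreading — at depth z the loaded area has grown by z in each plan dimension:
qB/(B+z) = Δσ_z ⇒ z = qB/Δσ_z − B = 277×2.7/99.7 − 2.7 = 4.802 m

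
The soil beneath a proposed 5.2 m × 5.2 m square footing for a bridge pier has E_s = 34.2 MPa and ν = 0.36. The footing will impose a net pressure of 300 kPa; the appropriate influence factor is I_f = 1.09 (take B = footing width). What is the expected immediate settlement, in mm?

S_e ≈ 43.3 mm

Immediate (elastic) settlement: S_e = q·B·(1−ν²)/E_s · I_f.
E_s = 34.2 MPa = 34200 kPa.
S_e = 300 × 5.2 × (1 − 0.36²) / 34200 × 1.09
    = 300 × 5.2 × 0.8704 / 34200 × 1.09
    = 0.04328 m = 43.28 mm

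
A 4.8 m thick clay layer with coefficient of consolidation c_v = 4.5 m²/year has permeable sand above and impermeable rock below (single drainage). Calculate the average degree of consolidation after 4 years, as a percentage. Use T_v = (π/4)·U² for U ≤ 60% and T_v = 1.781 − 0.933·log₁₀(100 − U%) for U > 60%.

Drainage path length: H_d = H = 4.8 m (single drainage).
T_v = c_v·t/H_d² = 4.5×4/4.8² = 0.78125.
T_v = 0.78125 corresponds to the U > 60% branch:
U = 1 − 10^((1.781 − T_v)/0.933)/100 = 0.8821

U ≈ 88.2 %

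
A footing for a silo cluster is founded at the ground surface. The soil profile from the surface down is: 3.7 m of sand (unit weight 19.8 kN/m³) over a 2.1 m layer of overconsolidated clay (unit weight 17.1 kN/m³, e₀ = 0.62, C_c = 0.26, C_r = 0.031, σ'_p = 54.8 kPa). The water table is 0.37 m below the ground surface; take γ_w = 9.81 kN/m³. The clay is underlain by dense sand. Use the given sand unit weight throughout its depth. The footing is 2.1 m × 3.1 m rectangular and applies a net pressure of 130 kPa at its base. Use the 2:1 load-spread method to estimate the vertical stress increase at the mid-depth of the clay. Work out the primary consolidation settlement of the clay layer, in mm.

Mid-depth of clay below the ground surface: z = 3.7 + 2.1/2 = 4.75 m.
Total vertical stress at mid-clay: σ_v = 19.8×3.7 + 17.1×1.05 = 91.215 kPa.
Pore pressure: u = 9.81×(4.75 − 0.37) = 42.968 kPa.
Initial effective stress: σ'_0 = σ_v − u = 91.215 − 42.968 = 48.247 kPa.
Stress increase at mid-clay by the 2:1 spreading method:
Δσ = qBL/((B+z)(L+z)) = 130×2.1×3.1/((2.1+4.75)(3.1+4.75)) = 15.739 kPa
Final effective stress: σ'_f = 48.247 + 15.739 = 63.986 kPa.
σ'_f = 63.986 > σ'_p = 54.8 kPa, so the stress path crosses the preconsolidation pressure — recompression up to σ'_p, then virgin compression beyond:
S_c = H/(1+e₀)·[C_r·log₁₀(σ'_p/σ'_0) + C_c·log₁₀(σ'_f/σ'_p)]
    = 2.1/1.62 × [0.031×log₁₀(54.8/48.247) + 0.26×log₁₀(63.986/54.8)]
    = 1.2963 × [0.0017146 + 0.017499] = 0.02491 m

S_c ≈ 24.9 mm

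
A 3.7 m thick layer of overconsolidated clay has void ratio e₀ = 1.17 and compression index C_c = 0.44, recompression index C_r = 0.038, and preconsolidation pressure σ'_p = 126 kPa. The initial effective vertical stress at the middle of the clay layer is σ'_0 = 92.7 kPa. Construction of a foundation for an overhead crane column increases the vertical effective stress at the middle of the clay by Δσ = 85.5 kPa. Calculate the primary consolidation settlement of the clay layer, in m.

S_c ≈ 0.122 m

Final effective stress: σ'_f = 92.7 + 85.5 = 178.2 kPa.
σ'_f = 178.2 > σ'_p = 126 kPa, so the stress path crosses the preconsolidation pressure — recompression up to σ'_p, then virgin compression beyond:
S_c = H/(1+e₀)·[C_r·log₁₀(σ'_p/σ'_0) + C_c·log₁₀(σ'_f/σ'_p)]
    = 3.7/2.17 × [0.038×log₁₀(126/92.7) + 0.44×log₁₀(178.2/126)]
    = 1.7051 × [0.0050651 + 0.066236] = 0.1216 m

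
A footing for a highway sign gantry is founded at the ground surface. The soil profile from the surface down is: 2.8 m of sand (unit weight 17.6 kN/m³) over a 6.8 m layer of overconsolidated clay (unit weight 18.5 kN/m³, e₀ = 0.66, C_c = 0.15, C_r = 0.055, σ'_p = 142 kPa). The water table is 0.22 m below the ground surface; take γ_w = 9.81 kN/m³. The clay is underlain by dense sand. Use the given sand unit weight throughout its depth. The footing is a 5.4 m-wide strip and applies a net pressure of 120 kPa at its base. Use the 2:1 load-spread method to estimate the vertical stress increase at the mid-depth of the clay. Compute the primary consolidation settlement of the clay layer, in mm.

S_c ≈ 69.9 mm

Mid-depth of clay below the ground surface: z = 2.8 + 6.8/2 = 6.2 m.
Total vertical stress at mid-clay: σ_v = 17.6×2.8 + 18.5×3.4 = 112.18 kPa.
Pore pressure: u = 9.81×(6.2 − 0.22) = 58.664 kPa.
Initial effective stress: σ'_0 = σ_v − u = 112.18 − 58.664 = 53.516 kPa.
Stress increase at mid-clay by the 2:1 spreading method:
Δσ = qB/(B+z) = 120×5.4/(5.4+6.2) = 55.862 kPa
Final effective stress: σ'_f = 53.516 + 55.862 = 109.38 kPa.
σ'_f = 109.38 ≤ σ'_p = 142 kPa, so the clay remains overconsolidated and only the recompression index applies:
S_c = C_r·H/(1+e₀)·log₁₀(σ'_f/σ'_0) = 0.055×6.8/1.66×log₁₀(109.38/53.516)
    = 0.2253 × 0.31045 = 0.06995 m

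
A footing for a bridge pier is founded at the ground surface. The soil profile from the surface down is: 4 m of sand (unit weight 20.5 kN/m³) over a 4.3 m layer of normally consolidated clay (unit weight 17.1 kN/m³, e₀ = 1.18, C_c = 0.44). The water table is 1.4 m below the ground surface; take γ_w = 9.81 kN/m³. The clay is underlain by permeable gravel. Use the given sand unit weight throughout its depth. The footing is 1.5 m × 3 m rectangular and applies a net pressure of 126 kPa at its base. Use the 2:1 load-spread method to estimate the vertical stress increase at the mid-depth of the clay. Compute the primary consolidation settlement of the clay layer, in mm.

Mid-depth of clay below the ground surface: z = 4 + 4.3/2 = 6.15 m.
Total vertical stress at mid-clay: σ_v = 20.5×4 + 17.1×2.15 = 118.77 kPa.
Pore pressure: u = 9.81×(6.15 − 1.4) = 46.598 kPa.
Initial effective stress: σ'_0 = σ_v − u = 118.77 − 46.598 = 72.172 kPa.
Stress increase at mid-clay by the 2:1 spreading method:
Δσ = qBL/((B+z)(L+z)) = 126×1.5×3/((1.5+6.15)(3+6.15)) = 8.1003 kPa
Final effective stress: σ'_f = σ'_0 + Δσ = 72.172 + 8.1003 = 80.272 kPa.
Normally consolidated clay, so the full stress increment lies on the virgin compression line:
S_c = C_c·H/(1+e₀)·log₁₀(σ'_f/σ'_0) = 0.44×4.3/(1+1.18)×log₁₀(80.272/72.172)
    = 0.86789 × 0.046195 = 0.04009 m

S_c ≈ 40.1 mm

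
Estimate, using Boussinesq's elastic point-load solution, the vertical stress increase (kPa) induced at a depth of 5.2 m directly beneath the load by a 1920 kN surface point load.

Δσ_z ≈ 33.9 kPa

Boussinesq vertical stress below a point load on an elastic half-space:
Δσ_z = 3P/(2πz²) · [1 + (r/z)²]^(−5/2)
r/z = 0/5.2 = 0; [1+(r/z)²]^(−5/2) = 1.
Δσ_z = 3×1920/(2π×5.2²) × 1 = 33.903 × 1 = 33.9 kPa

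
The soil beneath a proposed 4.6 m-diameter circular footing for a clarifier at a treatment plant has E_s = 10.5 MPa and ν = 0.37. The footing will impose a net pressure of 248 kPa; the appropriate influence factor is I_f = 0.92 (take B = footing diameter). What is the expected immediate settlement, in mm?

S_e ≈ 86.3 mm

Immediate (elastic) settlement: S_e = q·B·(1−ν²)/E_s · I_f.
E_s = 10.5 MPa = 10500 kPa.
S_e = 248 × 4.6 × (1 − 0.37²) / 10500 × 0.92
    = 248 × 4.6 × 0.8631 / 10500 × 0.92
    = 0.08627 m = 86.27 mm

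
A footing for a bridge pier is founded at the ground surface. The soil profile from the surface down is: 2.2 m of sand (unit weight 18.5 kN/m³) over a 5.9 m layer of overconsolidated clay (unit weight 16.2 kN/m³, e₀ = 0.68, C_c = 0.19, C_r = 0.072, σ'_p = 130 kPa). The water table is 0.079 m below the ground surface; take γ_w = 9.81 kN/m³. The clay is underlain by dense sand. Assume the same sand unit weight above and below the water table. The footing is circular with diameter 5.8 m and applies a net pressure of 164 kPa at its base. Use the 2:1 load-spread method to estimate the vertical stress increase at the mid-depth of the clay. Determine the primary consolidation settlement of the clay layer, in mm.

Mid-depth of clay below the ground surface: z = 2.2 + 5.9/2 = 5.15 m.
Total vertical stress at mid-clay: σ_v = 18.5×2.2 + 16.2×2.95 = 88.49 kPa.
Pore pressure: u = 9.81×(5.15 − 0.079) = 49.747 kPa.
Initial effective stress: σ'_0 = σ_v − u = 88.49 − 49.747 = 38.743 kPa.
Stress increase at mid-clay by the 2:1 spreading method:
Δσ ≈ qD²/(D+z)² = 164×5.8²/(5.8+5.15)² = 46.012 kPa
Final effective stress: σ'_f = 38.743 + 46.012 = 84.755 kPa.
σ'_f = 84.755 ≤ σ'_p = 130 kPa, so the clay remains overconsolidated and only the recompression index applies:
S_c = C_r·H/(1+e₀)·log₁₀(σ'_f/σ'_0) = 0.072×5.9/1.68×log₁₀(84.755/38.743)
    = 0.25286 × 0.33997 = 0.08596 m

S_c ≈ 86 mm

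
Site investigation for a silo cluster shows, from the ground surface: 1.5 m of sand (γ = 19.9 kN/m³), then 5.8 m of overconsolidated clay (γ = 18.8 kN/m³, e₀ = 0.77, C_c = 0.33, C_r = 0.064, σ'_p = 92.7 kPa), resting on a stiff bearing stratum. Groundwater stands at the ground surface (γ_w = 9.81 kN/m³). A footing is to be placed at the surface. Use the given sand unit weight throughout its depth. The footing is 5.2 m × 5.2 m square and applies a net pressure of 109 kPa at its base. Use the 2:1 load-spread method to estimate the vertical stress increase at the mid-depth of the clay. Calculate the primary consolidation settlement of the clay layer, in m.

Mid-depth of clay below the ground surface: z = 1.5 + 5.8/2 = 4.4 m.
Total vertical stress at mid-clay: σ_v = 19.9×1.5 + 18.8×2.9 = 84.37 kPa.
Pore pressure: u = 9.81×(4.4 − 0) = 43.164 kPa.
Initial effective stress: σ'_0 = σ_v − u = 84.37 − 43.164 = 41.206 kPa.
Stress increase at mid-clay by the 2:1 spreading method:
Δσ = qBL/((B+z)(L+z)) = 109×5.2×5.2/((5.2+4.4)(5.2+4.4)) = 31.981 kPa
Final effective stress: σ'_f = 41.206 + 31.981 = 73.187 kPa.
σ'_f = 73.187 ≤ σ'_p = 92.7 kPa, so the clay remains overconsolidated and only the recompression index applies:
S_c = C_r·H/(1+e₀)·log₁₀(σ'_f/σ'_0) = 0.064×5.8/1.77×log₁₀(73.187/41.206)
    = 0.20972 × 0.24947 = 0.05232 m

S_c ≈ 0.0523 m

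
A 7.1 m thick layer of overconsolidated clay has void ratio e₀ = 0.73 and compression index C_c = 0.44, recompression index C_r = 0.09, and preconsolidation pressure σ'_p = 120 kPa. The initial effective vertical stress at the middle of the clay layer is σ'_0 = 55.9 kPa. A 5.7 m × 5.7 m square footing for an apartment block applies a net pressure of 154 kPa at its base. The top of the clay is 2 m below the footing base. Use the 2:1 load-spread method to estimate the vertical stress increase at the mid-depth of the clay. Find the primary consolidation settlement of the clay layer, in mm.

S_c ≈ 85.8 mm

Mid-depth of clay below the footing base: z = 2 + 7.1/2 = 5.55 m.
Stress increase at mid-clay by the 2:1 spreading method:
Δσ = qBL/((B+z)(L+z)) = 154×5.7×5.7/((5.7+5.55)(5.7+5.55)) = 39.534 kPa
Final effective stress: σ'_f = 55.9 + 39.534 = 95.434 kPa.
σ'_f = 95.434 ≤ σ'_p = 120 kPa, so the clay remains overconsolidated and only the recompression index applies:
S_c = C_r·H/(1+e₀)·log₁₀(σ'_f/σ'_0) = 0.09×7.1/1.73×log₁₀(95.434/55.9)
    = 0.36936 × 0.23229 = 0.0858 m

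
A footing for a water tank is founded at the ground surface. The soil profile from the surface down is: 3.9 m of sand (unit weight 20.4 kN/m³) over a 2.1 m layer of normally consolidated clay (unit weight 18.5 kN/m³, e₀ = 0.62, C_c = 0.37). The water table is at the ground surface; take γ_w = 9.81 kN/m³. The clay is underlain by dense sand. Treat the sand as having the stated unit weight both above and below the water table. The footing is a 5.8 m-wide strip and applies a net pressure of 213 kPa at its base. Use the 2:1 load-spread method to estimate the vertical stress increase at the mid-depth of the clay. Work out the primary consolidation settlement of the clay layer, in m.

S_c ≈ 0.247 m

Mid-depth of clay below the ground surface: z = 3.9 + 2.1/2 = 4.95 m.
Total vertical stress at mid-clay: σ_v = 20.4×3.9 + 18.5×1.05 = 98.985 kPa.
Pore pressure: u = 9.81×(4.95 − 0) = 48.56 kPa.
Initial effective stress: σ'_0 = σ_v − u = 98.985 − 48.56 = 50.425 kPa.
Stress increase at mid-clay by the 2:1 spreading method:
Δσ = qB/(B+z) = 213×5.8/(5.8+4.95) = 114.92 kPa
Final effective stress: σ'_f = σ'_0 + Δσ = 50.425 + 114.92 = 165.34 kPa.
Normally consolidated clay, so the full stress increment lies on the virgin compression line:
S_c = C_c·H/(1+e₀)·log₁₀(σ'_f/σ'_0) = 0.37×2.1/(1+0.62)×log₁₀(165.34/50.425)
    = 0.47963 × 0.51573 = 0.2474 m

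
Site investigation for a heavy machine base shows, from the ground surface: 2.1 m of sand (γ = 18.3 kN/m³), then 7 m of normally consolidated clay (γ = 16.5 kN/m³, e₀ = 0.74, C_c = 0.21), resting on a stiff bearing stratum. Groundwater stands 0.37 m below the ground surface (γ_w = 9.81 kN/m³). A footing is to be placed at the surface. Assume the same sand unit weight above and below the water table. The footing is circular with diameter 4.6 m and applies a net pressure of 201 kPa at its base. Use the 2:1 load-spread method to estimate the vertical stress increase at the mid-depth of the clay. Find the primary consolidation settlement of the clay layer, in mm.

S_c ≈ 238 mm

Mid-depth of clay below the ground surface: z = 2.1 + 7/2 = 5.6 m.
Total vertical stress at mid-clay: σ_v = 18.3×2.1 + 16.5×3.5 = 96.18 kPa.
Pore pressure: u = 9.81×(5.6 − 0.37) = 51.306 kPa.
Initial effective stress: σ'_0 = σ_v − u = 96.18 − 51.306 = 44.874 kPa.
Stress increase at mid-clay by the 2:1 spreading method:
Δσ ≈ qD²/(D+z)² = 201×4.6²/(4.6+5.6)² = 40.88 kPa
Final effective stress: σ'_f = σ'_0 + Δσ = 44.874 + 40.88 = 85.754 kPa.
Normally consolidated clay, so the full stress increment lies on the virgin compression line:
S_c = C_c·H/(1+e₀)·log₁₀(σ'_f/σ'_0) = 0.21×7/(1+0.74)×log₁₀(85.754/44.874)
    = 0.84483 × 0.28126 = 0.2376 m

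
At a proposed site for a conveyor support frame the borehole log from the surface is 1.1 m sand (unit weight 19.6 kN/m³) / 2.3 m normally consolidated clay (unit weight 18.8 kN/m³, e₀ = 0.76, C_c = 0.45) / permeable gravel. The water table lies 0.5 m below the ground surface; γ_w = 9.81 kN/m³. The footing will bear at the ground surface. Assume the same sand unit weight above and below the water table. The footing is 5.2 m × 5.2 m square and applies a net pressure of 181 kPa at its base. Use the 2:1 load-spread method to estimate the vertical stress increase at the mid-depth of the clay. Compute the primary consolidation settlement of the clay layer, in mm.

Mid-depth of clay below the ground surface: z = 1.1 + 2.3/2 = 2.25 m.
Total vertical stress at mid-clay: σ_v = 19.6×1.1 + 18.8×1.15 = 43.18 kPa.
Pore pressure: u = 9.81×(2.25 − 0.5) = 17.168 kPa.
Initial effective stress: σ'_0 = σ_v − u = 43.18 − 17.168 = 26.012 kPa.
Stress increase at mid-clay by the 2:1 spreading method:
Δσ = qBL/((B+z)(L+z)) = 181×5.2×5.2/((5.2+2.25)(5.2+2.25)) = 88.181 kPa
Final effective stress: σ'_f = σ'_0 + Δσ = 26.012 + 88.181 = 114.19 kPa.
Normally consolidated clay, so the full stress increment lies on the virgin compression line:
S_c = C_c·H/(1+e₀)·log₁₀(σ'_f/σ'_0) = 0.45×2.3/(1+0.76)×log₁₀(114.19/26.012)
    = 0.58807 × 0.64245 = 0.3778 m

S_c ≈ 378 mm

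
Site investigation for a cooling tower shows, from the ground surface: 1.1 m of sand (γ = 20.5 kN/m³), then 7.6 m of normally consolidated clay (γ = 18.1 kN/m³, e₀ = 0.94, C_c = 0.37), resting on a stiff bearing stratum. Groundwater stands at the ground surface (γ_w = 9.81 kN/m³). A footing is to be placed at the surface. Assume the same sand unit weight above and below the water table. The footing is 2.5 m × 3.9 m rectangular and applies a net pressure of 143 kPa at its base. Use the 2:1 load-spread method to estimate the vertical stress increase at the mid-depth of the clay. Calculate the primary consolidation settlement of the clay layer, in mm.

Mid-depth of clay below the ground surface: z = 1.1 + 7.6/2 = 4.9 m.
Total vertical stress at mid-clay: σ_v = 20.5×1.1 + 18.1×3.8 = 91.33 kPa.
Pore pressure: u = 9.81×(4.9 − 0) = 48.069 kPa.
Initial effective stress: σ'_0 = σ_v − u = 91.33 − 48.069 = 43.261 kPa.
Stress increase at mid-clay by the 2:1 spreading method:
Δσ = qBL/((B+z)(L+z)) = 143×2.5×3.9/((2.5+4.9)(3.9+4.9)) = 21.41 kPa
Final effective stress: σ'_f = σ'_0 + Δσ = 43.261 + 21.41 = 64.671 kPa.
Normally consolidated clay, so the full stress increment lies on the virgin compression line:
S_c = C_c·H/(1+e₀)·log₁₀(σ'_f/σ'_0) = 0.37×7.6/(1+0.94)×log₁₀(64.671/43.261)
    = 1.4495 × 0.17461 = 0.2531 m

S_c ≈ 253 mm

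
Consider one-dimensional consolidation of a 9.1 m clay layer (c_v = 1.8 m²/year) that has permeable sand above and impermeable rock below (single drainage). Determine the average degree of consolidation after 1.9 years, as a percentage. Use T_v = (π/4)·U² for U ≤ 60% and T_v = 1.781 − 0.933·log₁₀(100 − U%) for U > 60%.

U ≈ 22.9 %

Drainage path length: H_d = H = 9.1 m (single drainage).
T_v = c_v·t/H_d² = 1.8×1.9/9.1² = 0.041299.
T_v = 0.041299 corresponds to the U ≤ 60% branch:
U = √(4T_v/π) = 0.2293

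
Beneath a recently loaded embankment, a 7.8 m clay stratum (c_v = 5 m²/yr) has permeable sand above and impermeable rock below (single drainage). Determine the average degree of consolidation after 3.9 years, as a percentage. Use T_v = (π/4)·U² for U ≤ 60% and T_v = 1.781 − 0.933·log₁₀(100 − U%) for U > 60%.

Drainage path length: H_d = H = 7.8 m (single drainage).
T_v = c_v·t/H_d² = 5×3.9/7.8² = 0.32051.
T_v = 0.32051 corresponds to the U > 60% branch:
U = 1 − 10^((1.781 − T_v)/0.933)/100 = 0.6324

U ≈ 63.2 %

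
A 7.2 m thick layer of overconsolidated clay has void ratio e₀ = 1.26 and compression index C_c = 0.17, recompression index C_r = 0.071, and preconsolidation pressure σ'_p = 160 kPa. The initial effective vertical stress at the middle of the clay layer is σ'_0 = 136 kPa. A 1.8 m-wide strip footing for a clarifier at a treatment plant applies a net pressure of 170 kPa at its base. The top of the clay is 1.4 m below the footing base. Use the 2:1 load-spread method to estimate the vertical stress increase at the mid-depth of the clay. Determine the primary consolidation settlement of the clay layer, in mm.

S_c ≈ 45 mm

Mid-depth of clay below the footing base: z = 1.4 + 7.2/2 = 5 m.
Stress increase at mid-clay by the 2:1 spreading method:
Δσ = qB/(B+z) = 170×1.8/(1.8+5) = 45 kPa
Final effective stress: σ'_f = 136 + 45 = 181 kPa.
σ'_f = 181 > σ'_p = 160 kPa, so the stress path crosses the preconsolidation pressure — recompression up to σ'_p, then virgin compression beyond:
S_c = H/(1+e₀)·[C_r·log₁₀(σ'_p/σ'_0) + C_c·log₁₀(σ'_f/σ'_p)]
    = 7.2/2.26 × [0.071×log₁₀(160/136) + 0.17×log₁₀(181/160)]
    = 3.1858 × [0.0050113 + 0.009105] = 0.04497 m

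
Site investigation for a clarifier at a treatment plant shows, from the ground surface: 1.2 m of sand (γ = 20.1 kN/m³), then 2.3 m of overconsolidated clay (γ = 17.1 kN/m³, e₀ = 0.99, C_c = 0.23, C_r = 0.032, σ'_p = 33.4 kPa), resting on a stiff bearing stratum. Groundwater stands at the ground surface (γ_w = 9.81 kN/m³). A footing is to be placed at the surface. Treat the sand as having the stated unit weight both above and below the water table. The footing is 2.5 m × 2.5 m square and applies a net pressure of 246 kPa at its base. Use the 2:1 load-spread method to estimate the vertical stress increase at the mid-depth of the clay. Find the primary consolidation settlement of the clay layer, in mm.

Mid-depth of clay below the ground surface: z = 1.2 + 2.3/2 = 2.35 m.
Total vertical stress at mid-clay: σ_v = 20.1×1.2 + 17.1×1.15 = 43.785 kPa.
Pore pressure: u = 9.81×(2.35 − 0) = 23.054 kPa.
Initial effective stress: σ'_0 = σ_v − u = 43.785 − 23.054 = 20.731 kPa.
Stress increase at mid-clay by the 2:1 spreading method:
Δσ = qBL/((B+z)(L+z)) = 246×2.5×2.5/((2.5+2.35)(2.5+2.35)) = 65.363 kPa
Final effective stress: σ'_f = 20.731 + 65.363 = 86.094 kPa.
σ'_f = 86.094 > σ'_p = 33.4 kPa, so the stress path crosses the preconsolidation pressure — recompression up to σ'_p, then virgin compression beyond:
S_c = H/(1+e₀)·[C_r·log₁₀(σ'_p/σ'_0) + C_c·log₁₀(σ'_f/σ'_p)]
    = 2.3/1.99 × [0.032×log₁₀(33.4/20.731) + 0.23×log₁₀(86.094/33.4)]
    = 1.1558 × [0.006628 + 0.094582] = 0.117 m

S_c ≈ 117 mm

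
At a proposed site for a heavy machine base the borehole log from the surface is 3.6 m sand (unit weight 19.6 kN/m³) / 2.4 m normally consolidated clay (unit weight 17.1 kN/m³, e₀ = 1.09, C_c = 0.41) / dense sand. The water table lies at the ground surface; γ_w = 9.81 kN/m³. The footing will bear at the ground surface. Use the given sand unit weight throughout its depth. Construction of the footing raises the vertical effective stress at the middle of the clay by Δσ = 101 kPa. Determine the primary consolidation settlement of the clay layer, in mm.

Mid-depth of clay below the ground surface: z = 3.6 + 2.4/2 = 4.8 m.
Total vertical stress at mid-clay: σ_v = 19.6×3.6 + 17.1×1.2 = 91.08 kPa.
Pore pressure: u = 9.81×(4.8 − 0) = 47.088 kPa.
Initial effective stress: σ'_0 = σ_v − u = 91.08 − 47.088 = 43.992 kPa.
Final effective stress: σ'_f = σ'_0 + Δσ = 43.992 + 101 = 144.99 kPa.
Normally consolidated clay, so the full stress increment lies on the virgin compression line:
S_c = C_c·H/(1+e₀)·log₁₀(σ'_f/σ'_0) = 0.41×2.4/(1+1.09)×log₁₀(144.99/43.992)
    = 0.47081 × 0.51796 = 0.2439 m

S_c ≈ 244 mm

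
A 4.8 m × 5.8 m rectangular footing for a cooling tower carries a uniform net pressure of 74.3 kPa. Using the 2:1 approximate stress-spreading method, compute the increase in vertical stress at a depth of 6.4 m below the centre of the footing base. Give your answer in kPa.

By the 2:1 method the load spreads at 1 horizontal : 2 vertical, so at depth z the loaded area has grown by z in each plan dimension:
Δσ = qBL/((B+z)(L+z)) = 74.3×4.8×5.8/((4.8+6.4)(5.8+6.4)) = 15.138 kPa

Δσ_z ≈ 15.1 kPa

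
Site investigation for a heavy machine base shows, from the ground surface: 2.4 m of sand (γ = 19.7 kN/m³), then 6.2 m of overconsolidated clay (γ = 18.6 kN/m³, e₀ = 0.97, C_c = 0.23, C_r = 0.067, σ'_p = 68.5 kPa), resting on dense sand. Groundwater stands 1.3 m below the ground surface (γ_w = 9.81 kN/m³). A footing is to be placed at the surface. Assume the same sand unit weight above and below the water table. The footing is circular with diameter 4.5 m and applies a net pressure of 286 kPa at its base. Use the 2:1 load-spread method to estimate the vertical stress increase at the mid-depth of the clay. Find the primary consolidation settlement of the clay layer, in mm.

Mid-depth of clay below the ground surface: z = 2.4 + 6.2/2 = 5.5 m.
Total vertical stress at mid-clay: σ_v = 19.7×2.4 + 18.6×3.1 = 104.94 kPa.
Pore pressure: u = 9.81×(5.5 − 1.3) = 41.202 kPa.
Initial effective stress: σ'_0 = σ_v − u = 104.94 − 41.202 = 63.738 kPa.
Stress increase at mid-clay by the 2:1 spreading method:
Δσ ≈ qD²/(D+z)² = 286×4.5²/(4.5+5.5)² = 57.915 kPa
Final effective stress: σ'_f = 63.738 + 57.915 = 121.65 kPa.
σ'_f = 121.65 > σ'_p = 68.5 kPa, so the stress path crosses the preconsolidation pressure — recompression up to σ'_p, then virgin compression beyond:
S_c = H/(1+e₀)·[C_r·log₁₀(σ'_p/σ'_0) + C_c·log₁₀(σ'_f/σ'_p)]
    = 6.2/1.97 × [0.067×log₁₀(68.5/63.738) + 0.23×log₁₀(121.65/68.5)]
    = 3.1472 × [0.0020966 + 0.057367] = 0.1871 m

S_c ≈ 187 mm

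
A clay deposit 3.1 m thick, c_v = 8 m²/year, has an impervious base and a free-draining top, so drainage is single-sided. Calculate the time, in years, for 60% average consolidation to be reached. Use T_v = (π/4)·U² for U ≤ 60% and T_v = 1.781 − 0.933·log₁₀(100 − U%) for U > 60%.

t ≈ 0.34 years

Drainage path length: H_d = H = 3.1 m (single drainage).
U ≤ 60%: T_v = (π/4)·U² = (π/4)×0.6² = 0.28274.
t = T_v·H_d²/c_v = 0.28274×3.1²/8 = 0.3396 years.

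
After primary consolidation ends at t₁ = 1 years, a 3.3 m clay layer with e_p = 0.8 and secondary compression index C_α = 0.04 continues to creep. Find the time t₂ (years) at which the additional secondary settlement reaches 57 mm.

t₂ ≈ 5.99 years

S_s = C_α·H/(1+e_p)·log₁₀(t₂/t₁) ⇒ log₁₀(t₂/t₁) = S_s·(1+e_p)/(C_α·H).
log₁₀(t₂/t₁) = 0.057 × (1+0.8) / (0.04×3.3) = 0.7773
t₂ = t₁ × 10^0.7773 = 1 × 5.988 = 5.988 years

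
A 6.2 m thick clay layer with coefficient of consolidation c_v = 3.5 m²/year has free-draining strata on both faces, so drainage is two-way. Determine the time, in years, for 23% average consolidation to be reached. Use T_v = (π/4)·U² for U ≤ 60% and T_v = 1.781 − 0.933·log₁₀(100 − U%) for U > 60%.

Drainage path length: H_d = H/2 = 3.1 m (double drainage).
U ≤ 60%: T_v = (π/4)·U² = (π/4)×0.23² = 0.041548.
t = T_v·H_d²/c_v = 0.041548×3.1²/3.5 = 0.1141 years.

t ≈ 0.114 years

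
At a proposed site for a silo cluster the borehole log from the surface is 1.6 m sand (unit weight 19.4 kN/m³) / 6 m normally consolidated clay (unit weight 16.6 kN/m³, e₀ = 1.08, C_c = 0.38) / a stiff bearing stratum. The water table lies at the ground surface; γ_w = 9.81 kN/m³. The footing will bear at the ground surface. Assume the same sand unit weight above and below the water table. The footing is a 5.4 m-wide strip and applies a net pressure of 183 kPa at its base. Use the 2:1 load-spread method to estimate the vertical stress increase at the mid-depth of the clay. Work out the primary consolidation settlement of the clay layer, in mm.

S_c ≈ 631 mm

Mid-depth of clay below the ground surface: z = 1.6 + 6/2 = 4.6 m.
Total vertical stress at mid-clay: σ_v = 19.4×1.6 + 16.6×3 = 80.84 kPa.
Pore pressure: u = 9.81×(4.6 − 0) = 45.126 kPa.
Initial effective stress: σ'_0 = σ_v − u = 80.84 − 45.126 = 35.714 kPa.
Stress increase at mid-clay by the 2:1 spreading method:
Δσ = qB/(B+z) = 183×5.4/(5.4+4.6) = 98.82 kPa
Final effective stress: σ'_f = σ'_0 + Δσ = 35.714 + 98.82 = 134.53 kPa.
Normally consolidated clay, so the full stress increment lies on the virgin compression line:
S_c = C_c·H/(1+e₀)·log₁₀(σ'_f/σ'_0) = 0.38×6/(1+1.08)×log₁₀(134.53/35.714)
    = 1.0962 × 0.57598 = 0.6314 m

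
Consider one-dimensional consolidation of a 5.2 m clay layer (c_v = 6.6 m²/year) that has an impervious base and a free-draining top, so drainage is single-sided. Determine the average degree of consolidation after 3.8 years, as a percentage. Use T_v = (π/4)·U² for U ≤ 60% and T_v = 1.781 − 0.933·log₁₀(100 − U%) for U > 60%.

Drainage path length: H_d = H = 5.2 m (single drainage).
T_v = c_v·t/H_d² = 6.6×3.8/5.2² = 0.92751.
T_v = 0.92751 corresponds to the U > 60% branch:
U = 1 − 10^((1.781 − T_v)/0.933)/100 = 0.9178

U ≈ 91.8 %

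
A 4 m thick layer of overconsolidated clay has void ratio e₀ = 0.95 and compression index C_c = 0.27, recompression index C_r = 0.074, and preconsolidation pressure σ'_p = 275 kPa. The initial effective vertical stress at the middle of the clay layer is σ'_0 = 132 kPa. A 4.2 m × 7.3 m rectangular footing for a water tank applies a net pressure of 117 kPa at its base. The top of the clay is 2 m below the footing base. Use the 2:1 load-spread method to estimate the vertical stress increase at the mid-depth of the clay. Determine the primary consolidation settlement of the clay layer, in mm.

Mid-depth of clay below the footing base: z = 2 + 4/2 = 4 m.
Stress increase at mid-clay by the 2:1 spreading method:
Δσ = qBL/((B+z)(L+z)) = 117×4.2×7.3/((4.2+4)(7.3+4)) = 38.714 kPa
Final effective stress: σ'_f = 132 + 38.714 = 170.71 kPa.
σ'_f = 170.71 ≤ σ'_p = 275 kPa, so the clay remains overconsolidated and only the recompression index applies:
S_c = C_r·H/(1+e₀)·log₁₀(σ'_f/σ'_0) = 0.074×4/1.95×log₁₀(170.71/132)
    = 0.1518 × 0.11169 = 0.01695 m

S_c ≈ 17 mm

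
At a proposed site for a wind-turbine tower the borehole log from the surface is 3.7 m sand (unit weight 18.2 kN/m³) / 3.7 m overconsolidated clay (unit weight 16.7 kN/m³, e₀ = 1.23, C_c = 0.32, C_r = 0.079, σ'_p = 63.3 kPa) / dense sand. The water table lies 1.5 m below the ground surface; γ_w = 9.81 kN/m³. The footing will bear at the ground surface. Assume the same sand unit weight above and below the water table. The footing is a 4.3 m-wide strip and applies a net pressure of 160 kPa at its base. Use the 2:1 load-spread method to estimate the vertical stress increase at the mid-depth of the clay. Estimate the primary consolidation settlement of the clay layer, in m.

S_c ≈ 0.167 m

Mid-depth of clay below the ground surface: z = 3.7 + 3.7/2 = 5.55 m.
Total vertical stress at mid-clay: σ_v = 18.2×3.7 + 16.7×1.85 = 98.235 kPa.
Pore pressure: u = 9.81×(5.55 − 1.5) = 39.73 kPa.
Initial effective stress: σ'_0 = σ_v − u = 98.235 − 39.73 = 58.505 kPa.
Stress increase at mid-clay by the 2:1 spreading method:
Δσ = qB/(B+z) = 160×4.3/(4.3+5.55) = 69.848 kPa
Final effective stress: σ'_f = 58.505 + 69.848 = 128.35 kPa.
σ'_f = 128.35 > σ'_p = 63.3 kPa, so the stress path crosses the preconsolidation pressure — recompression up to σ'_p, then virgin compression beyond:
S_c = H/(1+e₀)·[C_r·log₁₀(σ'_p/σ'_0) + C_c·log₁₀(σ'_f/σ'_p)]
    = 3.7/2.23 × [0.079×log₁₀(63.3/58.505) + 0.32×log₁₀(128.35/63.3)]
    = 1.6592 × [0.0027026 + 0.098237] = 0.1675 m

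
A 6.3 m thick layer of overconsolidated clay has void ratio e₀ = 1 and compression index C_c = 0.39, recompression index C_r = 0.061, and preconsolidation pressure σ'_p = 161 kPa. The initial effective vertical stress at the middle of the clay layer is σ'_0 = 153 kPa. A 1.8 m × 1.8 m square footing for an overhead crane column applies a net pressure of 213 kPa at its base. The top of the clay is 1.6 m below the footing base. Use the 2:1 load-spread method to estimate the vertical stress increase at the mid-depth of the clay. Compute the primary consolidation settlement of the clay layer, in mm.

Mid-depth of clay below the footing base: z = 1.6 + 6.3/2 = 4.75 m.
Stress increase at mid-clay by the 2:1 spreading method:
Δσ = qBL/((B+z)(L+z)) = 213×1.8×1.8/((1.8+4.75)(1.8+4.75)) = 16.086 kPa
Final effective stress: σ'_f = 153 + 16.086 = 169.09 kPa.
σ'_f = 169.09 > σ'_p = 161 kPa, so the stress path crosses the preconsolidation pressure — recompression up to σ'_p, then virgin compression beyond:
S_c = H/(1+e₀)·[C_r·log₁₀(σ'_p/σ'_0) + C_c·log₁₀(σ'_f/σ'_p)]
    = 6.3/2 × [0.061×log₁₀(161/153) + 0.39×log₁₀(169.09/161)]
    = 3.15 × [0.0013502 + 0.0083039] = 0.03041 m

S_c ≈ 30.4 mm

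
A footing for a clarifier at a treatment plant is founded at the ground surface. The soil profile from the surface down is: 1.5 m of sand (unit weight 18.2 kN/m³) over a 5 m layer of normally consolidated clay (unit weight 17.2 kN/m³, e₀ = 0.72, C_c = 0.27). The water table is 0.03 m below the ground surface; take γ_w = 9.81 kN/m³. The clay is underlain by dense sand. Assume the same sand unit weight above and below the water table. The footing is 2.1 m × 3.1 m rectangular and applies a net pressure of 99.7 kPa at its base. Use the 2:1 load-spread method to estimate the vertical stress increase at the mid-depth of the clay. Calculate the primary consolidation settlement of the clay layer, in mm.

Mid-depth of clay below the ground surface: z = 1.5 + 5/2 = 4 m.
Total vertical stress at mid-clay: σ_v = 18.2×1.5 + 17.2×2.5 = 70.3 kPa.
Pore pressure: u = 9.81×(4 − 0.03) = 38.946 kPa.
Initial effective stress: σ'_0 = σ_v − u = 70.3 − 38.946 = 31.354 kPa.
Stress increase at mid-clay by the 2:1 spreading method:
Δσ = qBL/((B+z)(L+z)) = 99.7×2.1×3.1/((2.1+4)(3.1+4)) = 14.986 kPa
Final effective stress: σ'_f = σ'_0 + Δσ = 31.354 + 14.986 = 46.34 kPa.
Normally consolidated clay, so the full stress increment lies on the virgin compression line:
S_c = C_c·H/(1+e₀)·log₁₀(σ'_f/σ'_0) = 0.27×5/(1+0.72)×log₁₀(46.34/31.354)
    = 0.78488 × 0.16966 = 0.1332 m

S_c ≈ 133 mm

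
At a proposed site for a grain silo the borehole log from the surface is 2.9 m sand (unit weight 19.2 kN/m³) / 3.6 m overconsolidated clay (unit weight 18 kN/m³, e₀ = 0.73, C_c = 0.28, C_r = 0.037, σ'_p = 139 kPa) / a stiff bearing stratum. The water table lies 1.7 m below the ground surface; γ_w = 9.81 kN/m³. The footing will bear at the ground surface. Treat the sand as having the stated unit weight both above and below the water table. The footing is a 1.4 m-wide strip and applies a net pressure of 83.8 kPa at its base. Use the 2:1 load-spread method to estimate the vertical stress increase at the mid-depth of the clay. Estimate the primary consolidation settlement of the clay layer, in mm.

S_c ≈ 9.48 mm

Mid-depth of clay below the ground surface: z = 2.9 + 3.6/2 = 4.7 m.
Total vertical stress at mid-clay: σ_v = 19.2×2.9 + 18×1.8 = 88.08 kPa.
Pore pressure: u = 9.81×(4.7 − 1.7) = 29.43 kPa.
Initial effective stress: σ'_0 = σ_v − u = 88.08 − 29.43 = 58.65 kPa.
Stress increase at mid-clay by the 2:1 spreading method:
Δσ = qB/(B+z) = 83.8×1.4/(1.4+4.7) = 19.233 kPa
Final effective stress: σ'_f = 58.65 + 19.233 = 77.883 kPa.
σ'_f = 77.883 ≤ σ'_p = 139 kPa, so the clay remains overconsolidated and only the recompression index applies:
S_c = C_r·H/(1+e₀)·log₁₀(σ'_f/σ'_0) = 0.037×3.6/1.73×log₁₀(77.883/58.65)
    = 0.076993 × 0.12317 = 0.009483 m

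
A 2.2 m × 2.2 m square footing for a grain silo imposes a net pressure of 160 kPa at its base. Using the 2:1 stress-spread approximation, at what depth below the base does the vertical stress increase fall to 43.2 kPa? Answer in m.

2:1 spreading — at depth z the loaded area has grown by z in each plan dimension:
qB²/(B+z)² = Δσ_z ⇒ z = B(√(q/Δσ_z) − 1) = 2.2×(√(160/43.2) − 1) = 2.034 m

z ≈ 2.03 m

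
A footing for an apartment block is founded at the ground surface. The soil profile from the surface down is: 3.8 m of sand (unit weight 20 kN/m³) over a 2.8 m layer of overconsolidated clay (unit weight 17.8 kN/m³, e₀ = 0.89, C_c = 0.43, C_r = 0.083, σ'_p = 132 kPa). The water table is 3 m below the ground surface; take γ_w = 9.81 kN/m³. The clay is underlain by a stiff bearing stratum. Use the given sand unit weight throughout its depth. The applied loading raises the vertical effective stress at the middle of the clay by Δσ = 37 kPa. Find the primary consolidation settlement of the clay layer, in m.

S_c ≈ 0.0204 m

Mid-depth of clay below the ground surface: z = 3.8 + 2.8/2 = 5.2 m.
Total vertical stress at mid-clay: σ_v = 20×3.8 + 17.8×1.4 = 100.92 kPa.
Pore pressure: u = 9.81×(5.2 − 3) = 21.582 kPa.
Initial effective stress: σ'_0 = σ_v − u = 100.92 − 21.582 = 79.338 kPa.
Final effective stress: σ'_f = 79.338 + 37 = 116.34 kPa.
σ'_f = 116.34 ≤ σ'_p = 132 kPa, so the clay remains overconsolidated and only the recompression index applies:
S_c = C_r·H/(1+e₀)·log₁₀(σ'_f/σ'_0) = 0.083×2.8/1.89×log₁₀(116.34/79.338)
    = 0.12296 × 0.16625 = 0.02044 m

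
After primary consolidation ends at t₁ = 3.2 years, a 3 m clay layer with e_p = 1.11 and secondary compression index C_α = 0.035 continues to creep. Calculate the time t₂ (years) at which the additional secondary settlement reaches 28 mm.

S_s = C_α·H/(1+e_p)·log₁₀(t₂/t₁) ⇒ log₁₀(t₂/t₁) = S_s·(1+e_p)/(C_α·H).
log₁₀(t₂/t₁) = 0.028 × (1+1.11) / (0.035×3) = 0.5627
t₂ = t₁ × 10^0.5627 = 3.2 × 3.653 = 11.69 years

t₂ ≈ 11.7 years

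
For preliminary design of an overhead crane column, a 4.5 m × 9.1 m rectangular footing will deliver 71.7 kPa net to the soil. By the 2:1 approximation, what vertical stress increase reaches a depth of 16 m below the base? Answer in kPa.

By the 2:1 method the load spreads at 1 horizontal : 2 vertical, so at depth z the loaded area has grown by z in each plan dimension:
Δσ = qBL/((B+z)(L+z)) = 71.7×4.5×9.1/((4.5+16)(9.1+16)) = 5.7062 kPa

Δσ_z ≈ 5.71 kPa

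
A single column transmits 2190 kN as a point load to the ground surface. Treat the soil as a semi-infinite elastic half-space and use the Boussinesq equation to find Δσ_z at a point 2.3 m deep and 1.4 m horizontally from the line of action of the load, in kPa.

Boussinesq vertical stress below a point load on an elastic half-space:
Δσ_z = 3P/(2πz²) · [1 + (r/z)²]^(−5/2)
r/z = 1.4/2.3 = 0.6087; [1+(r/z)²]^(−5/2) = 0.45477.
Δσ_z = 3×2190/(2π×2.3²) × 0.45477 = 197.67 × 0.45477 = 89.89 kPa

Δσ_z ≈ 89.9 kPa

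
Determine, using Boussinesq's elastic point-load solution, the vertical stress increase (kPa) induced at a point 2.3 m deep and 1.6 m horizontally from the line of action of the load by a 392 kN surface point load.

Δσ_z ≈ 13.2 kPa

Boussinesq vertical stress below a point load on an elastic half-space:
Δσ_z = 3P/(2πz²) · [1 + (r/z)²]^(−5/2)
r/z = 1.6/2.3 = 0.69565; [1+(r/z)²]^(−5/2) = 0.37279.
Δσ_z = 3×392/(2π×2.3²) × 0.37279 = 35.381 × 0.37279 = 13.19 kPa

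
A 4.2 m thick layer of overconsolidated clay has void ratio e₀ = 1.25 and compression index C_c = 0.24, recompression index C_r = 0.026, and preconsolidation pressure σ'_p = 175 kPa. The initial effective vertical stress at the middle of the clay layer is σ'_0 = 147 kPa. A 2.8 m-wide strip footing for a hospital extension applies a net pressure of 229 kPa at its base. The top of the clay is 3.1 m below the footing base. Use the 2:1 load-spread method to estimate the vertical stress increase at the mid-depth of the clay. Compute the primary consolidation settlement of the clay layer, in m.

S_c ≈ 0.0544 m

Mid-depth of clay below the footing base: z = 3.1 + 4.2/2 = 5.2 m.
Stress increase at mid-clay by the 2:1 spreading method:
Δσ = qB/(B+z) = 229×2.8/(2.8+5.2) = 80.15 kPa
Final effective stress: σ'_f = 147 + 80.15 = 227.15 kPa.
σ'_f = 227.15 > σ'_p = 175 kPa, so the stress path crosses the preconsolidation pressure — recompression up to σ'_p, then virgin compression beyond:
S_c = H/(1+e₀)·[C_r·log₁₀(σ'_p/σ'_0) + C_c·log₁₀(σ'_f/σ'_p)]
    = 4.2/2.25 × [0.026×log₁₀(175/147) + 0.24×log₁₀(227.15/175)]
    = 1.8667 × [0.0019687 + 0.027186] = 0.05442 m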